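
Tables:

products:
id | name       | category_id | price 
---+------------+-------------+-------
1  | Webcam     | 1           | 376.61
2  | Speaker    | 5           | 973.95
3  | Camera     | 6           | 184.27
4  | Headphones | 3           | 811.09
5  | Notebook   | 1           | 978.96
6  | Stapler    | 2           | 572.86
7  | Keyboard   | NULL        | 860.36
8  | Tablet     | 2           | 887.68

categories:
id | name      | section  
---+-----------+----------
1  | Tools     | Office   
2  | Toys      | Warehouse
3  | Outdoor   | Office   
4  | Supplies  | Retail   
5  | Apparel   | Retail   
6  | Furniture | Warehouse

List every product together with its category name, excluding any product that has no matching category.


INNER JOIN keeps only products rows whose category_id matches an id in categories. Walk through each product:
  - product 1 (Webcam): category_id=1 -> matches Tools
  - product 2 (Speaker): category_id=5 -> matches Apparel
  - product 3 (Camera): category_id=6 -> matches Furniture
  - product 4 (Headphones): category_id=3 -> matches Outdoor
  - product 5 (Notebook): category_id=1 -> matches Tools
  - product 6 (Stapler): category_id=2 -> matches Toys
  - product 7 (Keyboard): category_id=NULL, no match -> dropped
  - product 8 (Tablet): category_id=2 -> matches Toys
So 1 of 8 rows is dropped.

SQL:
SELECT a.name, b.name AS category
FROM products a
INNER JOIN categories b ON a.category_id = b.id

Result:
name       | category 
-----------+----------
Webcam     | Tools    
Speaker    | Apparel  
Camera     | Furniture
Headphones | Outdoor  
Notebook   | Tools    
Stapler    | Toys     
Tablet     | Toys     


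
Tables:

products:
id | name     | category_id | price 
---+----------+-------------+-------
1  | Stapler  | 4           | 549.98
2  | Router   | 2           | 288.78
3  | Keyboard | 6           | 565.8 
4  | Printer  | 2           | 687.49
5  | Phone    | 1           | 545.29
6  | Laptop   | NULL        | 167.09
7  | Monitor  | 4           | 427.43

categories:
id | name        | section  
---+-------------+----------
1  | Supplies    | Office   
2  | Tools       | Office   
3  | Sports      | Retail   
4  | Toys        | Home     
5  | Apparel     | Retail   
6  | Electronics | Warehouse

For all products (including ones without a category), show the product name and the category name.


LEFT JOIN keeps every row from products (the left table); where category_id has no match in categories, the category columns become NULL. Walk through each product:
  - product 1 (Stapler): category_id=4 -> matches Toys
  - product 2 (Router): category_id=2 -> matches Tools
  - product 3 (Keyboard): category_id=6 -> matches Electronics
  - product 4 (Printer): category_id=2 -> matches Tools
  - product 5 (Phone): category_id=1 -> matches Supplies
  - product 6 (Laptop): category_id=NULL, no match -> kept with NULL
  - product 7 (Monitor): category_id=4 -> matches Toys
All 7 rows appear; 1 has NULL category.

SQL:
SELECT a.name, b.name AS category
FROM products a
LEFT JOIN categories b ON a.category_id = b.id

Result:
name     | category   
---------+------------
Stapler  | Toys       
Router   | Tools      
Keyboard | Electronics
Printer  | Tools      
Phone    | Supplies   
Laptop   | NULL       
Monitor  | Toys       


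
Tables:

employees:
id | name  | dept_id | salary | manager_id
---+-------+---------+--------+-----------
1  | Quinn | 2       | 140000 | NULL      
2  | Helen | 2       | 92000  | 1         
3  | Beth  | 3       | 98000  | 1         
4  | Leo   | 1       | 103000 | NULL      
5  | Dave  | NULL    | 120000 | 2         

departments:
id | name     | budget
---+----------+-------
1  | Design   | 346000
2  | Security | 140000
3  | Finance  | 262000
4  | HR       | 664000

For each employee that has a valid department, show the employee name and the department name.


INNER JOIN keeps only employees rows whose dept_id matches an id in departments. Walk through each employee:
  - employee 1 (Quinn): dept_id=2 -> matches Security
  - employee 2 (Helen): dept_id=2 -> matches Security
  - employee 3 (Beth): dept_id=3 -> matches Finance
  - employee 4 (Leo): dept_id=1 -> matches Design
  - employee 5 (Dave): dept_id=NULL, no match -> dropped
So 1 of 5 rows is dropped.

SQL:
SELECT a.name, b.name AS department
FROM employees a
INNER JOIN departments b ON a.dept_id = b.id

Result:
name  | department
------+-----------
Quinn | Security  
Helen | Security  
Beth  | Finance   
Leo   | Design    


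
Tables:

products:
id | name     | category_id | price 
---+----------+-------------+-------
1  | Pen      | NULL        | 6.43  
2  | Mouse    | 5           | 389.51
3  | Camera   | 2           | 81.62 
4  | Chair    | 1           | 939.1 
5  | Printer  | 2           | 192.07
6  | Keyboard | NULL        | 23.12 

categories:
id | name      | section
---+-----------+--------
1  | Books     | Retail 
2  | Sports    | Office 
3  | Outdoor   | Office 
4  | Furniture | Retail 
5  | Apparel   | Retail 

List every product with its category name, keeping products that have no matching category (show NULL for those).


LEFT JOIN keeps every row from products (the left table); where category_id has no match in categories, the category columns become NULL. Walk through each product:
  - product 1 (Pen): category_id=NULL, no match -> kept with NULL
  - product 2 (Mouse): category_id=5 -> matches Apparel
  - product 3 (Camera): category_id=2 -> matches Sports
  - product 4 (Chair): category_id=1 -> matches Books
  - product 5 (Printer): category_id=2 -> matches Sports
  - product 6 (Keyboard): category_id=NULL, no match -> kept with NULL
All 6 rows appear; 2 have NULL category.

SQL:
SELECT a.name, b.name AS category
FROM products a
LEFT JOIN categories b ON a.category_id = b.id

Result:
name     | category
---------+---------
Pen      | NULL    
Mouse    | Apparel 
Camera   | Sports  
Chair    | Books   
Printer  | Sports  
Keyboard | NULL    


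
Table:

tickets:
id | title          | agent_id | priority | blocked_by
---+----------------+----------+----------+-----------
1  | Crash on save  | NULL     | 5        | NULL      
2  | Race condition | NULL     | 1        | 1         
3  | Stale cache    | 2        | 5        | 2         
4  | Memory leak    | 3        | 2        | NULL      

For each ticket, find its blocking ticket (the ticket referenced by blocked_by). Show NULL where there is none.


This is a self-join: tickets is joined to a second copy of itself, matching each row's blocked_by to another row's id. Use LEFT JOIN so rows with blocked_by=NULL are kept.
  - ticket 1 (Crash on save): blocked_by=NULL -> NULL
  - ticket 2 (Race condition): blocked_by=1 -> Crash on save
  - ticket 3 (Stale cache): blocked_by=2 -> Race condition
  - ticket 4 (Memory leak): blocked_by=NULL -> NULL

SQL:
SELECT a.title AS item, b.title AS blocked_by
FROM tickets a
LEFT JOIN tickets b ON a.blocked_by = b.id

Result:
item           | blocked_by    
---------------+---------------
Crash on save  | NULL          
Race condition | Crash on save 
Stale cache    | Race condition
Memory leak    | NULL          


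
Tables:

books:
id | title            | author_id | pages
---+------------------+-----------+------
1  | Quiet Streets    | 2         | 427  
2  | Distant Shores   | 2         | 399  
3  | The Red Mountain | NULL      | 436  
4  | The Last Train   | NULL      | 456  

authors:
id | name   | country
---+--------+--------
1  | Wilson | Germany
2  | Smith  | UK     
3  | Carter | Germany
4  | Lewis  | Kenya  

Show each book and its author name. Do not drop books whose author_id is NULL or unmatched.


LEFT JOIN keeps every row from books (the left table); where author_id has no match in authors, the author columns become NULL. Walk through each book:
  - book 1 (Quiet Streets): author_id=2 -> matches Smith
  - book 2 (Distant Shores): author_id=2 -> matches Smith
  - book 3 (The Red Mountain): author_id=NULL, no match -> kept with NULL
  - book 4 (The Last Train): author_id=NULL, no match -> kept with NULL
All 4 rows appear; 2 have NULL author.

SQL:
SELECT a.title, b.name AS author
FROM books a
LEFT JOIN authors b ON a.author_id = b.id

Result:
title            | author
-----------------+-------
Quiet Streets    | Smith 
Distant Shores   | Smith 
The Red Mountain | NULL  
The Last Train   | NULL  


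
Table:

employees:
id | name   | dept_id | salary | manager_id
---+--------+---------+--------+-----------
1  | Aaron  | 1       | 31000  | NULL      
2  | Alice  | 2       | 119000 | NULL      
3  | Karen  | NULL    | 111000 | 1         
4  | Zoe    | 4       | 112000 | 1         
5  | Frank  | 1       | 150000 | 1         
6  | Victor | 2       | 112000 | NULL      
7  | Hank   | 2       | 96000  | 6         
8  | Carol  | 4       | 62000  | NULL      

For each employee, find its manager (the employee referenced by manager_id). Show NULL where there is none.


This is a self-join: employees is joined to a second copy of itself, matching each row's manager_id to another row's id. Use LEFT JOIN so rows with manager_id=NULL are kept.
  - employee 1 (Aaron): manager_id=NULL -> NULL
  - employee 2 (Alice): manager_id=NULL -> NULL
  - employee 3 (Karen): manager_id=1 -> Aaron
  - employee 4 (Zoe): manager_id=1 -> Aaron
  - employee 5 (Frank): manager_id=1 -> Aaron
  - employee 6 (Victor): manager_id=NULL -> NULL
  - employee 7 (Hank): manager_id=6 -> Victor
  - employee 8 (Carol): manager_id=NULL -> NULL

SQL:
SELECT a.name AS item, b.name AS manager
FROM employees a
LEFT JOIN employees b ON a.manager_id = b.id

Result:
item   | manager
-------+--------
Aaron  | NULL   
Alice  | NULL   
Karen  | Aaron  
Zoe    | Aaron  
Frank  | Aaron  
Victor | NULL   
Hank   | Victor 
Carol  | NULL   


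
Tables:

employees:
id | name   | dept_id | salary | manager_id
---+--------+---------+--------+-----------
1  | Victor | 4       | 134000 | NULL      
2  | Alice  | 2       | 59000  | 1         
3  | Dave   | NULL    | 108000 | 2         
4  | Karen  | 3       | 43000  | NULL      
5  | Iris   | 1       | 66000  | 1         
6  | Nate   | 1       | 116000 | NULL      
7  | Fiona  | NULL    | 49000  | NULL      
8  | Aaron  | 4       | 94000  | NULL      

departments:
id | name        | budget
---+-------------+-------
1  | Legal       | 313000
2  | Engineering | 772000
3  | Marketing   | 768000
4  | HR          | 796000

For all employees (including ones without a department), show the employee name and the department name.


LEFT JOIN keeps every row from employees (the left table); where dept_id has no match in departments, the department columns become NULL. Walk through each employee:
  - employee 1 (Victor): dept_id=4 -> matches HR
  - employee 2 (Alice): dept_id=2 -> matches Engineering
  - employee 3 (Dave): dept_id=NULL, no match -> kept with NULL
  - employee 4 (Karen): dept_id=3 -> matches Marketing
  - employee 5 (Iris): dept_id=1 -> matches Legal
  - employee 6 (Nate): dept_id=1 -> matches Legal
  - employee 7 (Fiona): dept_id=NULL, no match -> kept with NULL
  - employee 8 (Aaron): dept_id=4 -> matches HR
All 8 rows appear; 2 have NULL department.

SQL:
SELECT a.name, b.name AS department
FROM employees a
LEFT JOIN departments b ON a.dept_id = b.id

Result:
name   | department 
-------+------------
Victor | HR         
Alice  | Engineering
Dave   | NULL       
Karen  | Marketing  
Iris   | Legal      
Nate   | Legal      
Fiona  | NULL       
Aaron  | HR         


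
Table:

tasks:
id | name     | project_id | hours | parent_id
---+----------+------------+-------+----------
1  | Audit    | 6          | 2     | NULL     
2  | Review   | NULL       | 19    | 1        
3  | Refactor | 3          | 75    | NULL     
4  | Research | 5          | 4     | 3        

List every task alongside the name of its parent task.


This is a self-join: tasks is joined to a second copy of itself, matching each row's parent_id to another row's id. Use LEFT JOIN so rows with parent_id=NULL are kept.
  - task 1 (Audit): parent_id=NULL -> NULL
  - task 2 (Review): parent_id=1 -> Audit
  - task 3 (Refactor): parent_id=NULL -> NULL
  - task 4 (Research): parent_id=3 -> Refactor

SQL:
SELECT a.name AS item, b.name AS parent
FROM tasks a
LEFT JOIN tasks b ON a.parent_id = b.id

Result:
item     | parent  
---------+---------
Audit    | NULL    
Review   | Audit   
Refactor | NULL    
Research | Refactor


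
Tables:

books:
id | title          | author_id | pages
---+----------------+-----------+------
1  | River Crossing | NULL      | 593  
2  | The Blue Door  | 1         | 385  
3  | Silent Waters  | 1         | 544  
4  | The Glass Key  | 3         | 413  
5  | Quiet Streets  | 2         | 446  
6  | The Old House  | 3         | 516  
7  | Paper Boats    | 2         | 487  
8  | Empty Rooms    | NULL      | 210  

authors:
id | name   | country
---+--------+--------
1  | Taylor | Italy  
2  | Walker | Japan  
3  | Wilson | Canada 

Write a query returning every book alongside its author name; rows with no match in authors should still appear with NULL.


LEFT JOIN keeps every row from books (the left table); where author_id has no match in authors, the author columns become NULL. Walk through each book:
  - book 1 (River Crossing): author_id=NULL, no match -> kept with NULL
  - book 2 (The Blue Door): author_id=1 -> matches Taylor
  - book 3 (Silent Waters): author_id=1 -> matches Taylor
  - book 4 (The Glass Key): author_id=3 -> matches Wilson
  - book 5 (Quiet Streets): author_id=2 -> matches Walker
  - book 6 (The Old House): author_id=3 -> matches Wilson
  - book 7 (Paper Boats): author_id=2 -> matches Walker
  - book 8 (Empty Rooms): author_id=NULL, no match -> kept with NULL
All 8 rows appear; 2 have NULL author.

SQL:
SELECT a.title, b.name AS author
FROM books a
LEFT JOIN authors b ON a.author_id = b.id

Result:
title          | author
---------------+-------
River Crossing | NULL  
The Blue Door  | Taylor
Silent Waters  | Taylor
The Glass Key  | Wilson
Quiet Streets  | Walker
The Old House  | Wilson
Paper Boats    | Walker
Empty Rooms    | NULL  


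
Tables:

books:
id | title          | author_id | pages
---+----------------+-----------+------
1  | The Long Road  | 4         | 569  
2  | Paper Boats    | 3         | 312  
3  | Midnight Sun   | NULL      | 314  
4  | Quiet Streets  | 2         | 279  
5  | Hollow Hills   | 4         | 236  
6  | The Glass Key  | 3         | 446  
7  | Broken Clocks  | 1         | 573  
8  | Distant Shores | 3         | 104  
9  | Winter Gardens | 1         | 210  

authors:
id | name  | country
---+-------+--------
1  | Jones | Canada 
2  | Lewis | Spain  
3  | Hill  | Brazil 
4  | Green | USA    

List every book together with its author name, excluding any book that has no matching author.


INNER JOIN keeps only books rows whose author_id matches an id in authors. Walk through each book:
  - book 1 (The Long Road): author_id=4 -> matches Green
  - book 2 (Paper Boats): author_id=3 -> matches Hill
  - book 3 (Midnight Sun): author_id=NULL, no match -> dropped
  - book 4 (Quiet Streets): author_id=2 -> matches Lewis
  - book 5 (Hollow Hills): author_id=4 -> matches Green
  - book 6 (The Glass Key): author_id=3 -> matches Hill
  - book 7 (Broken Clocks): author_id=1 -> matches Jones
  - book 8 (Distant Shores): author_id=3 -> matches Hill
  - book 9 (Winter Gardens): author_id=1 -> matches Jones
So 1 of 9 rows is dropped.

SQL:
SELECT a.title, b.name AS author
FROM books a
INNER JOIN authors b ON a.author_id = b.id

Result:
title          | author
---------------+-------
The Long Road  | Green 
Paper Boats    | Hill  
Quiet Streets  | Lewis 
Hollow Hills   | Green 
The Glass Key  | Hill  
Broken Clocks  | Jones 
Distant Shores | Hill  
Winter Gardens | Jones 


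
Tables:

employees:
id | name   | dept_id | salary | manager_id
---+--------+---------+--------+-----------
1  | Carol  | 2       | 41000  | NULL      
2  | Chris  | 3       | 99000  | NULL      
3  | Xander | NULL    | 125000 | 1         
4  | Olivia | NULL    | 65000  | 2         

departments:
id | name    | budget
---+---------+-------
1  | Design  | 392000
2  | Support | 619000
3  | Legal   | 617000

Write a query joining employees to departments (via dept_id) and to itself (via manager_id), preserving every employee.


Two LEFT JOINs from the same base table employees: one to departments via dept_id, one to employees itself via manager_id. Both are LEFT so every employee is preserved.
Match against departments:
  - employee 1 (Carol): dept_id=2 -> matches Support
  - employee 2 (Chris): dept_id=3 -> matches Legal
  - employee 3 (Xander): dept_id=NULL, no match -> kept with NULL
  - employee 4 (Olivia): dept_id=NULL, no match -> kept with NULL
Match against employees (self):
  - employee 1 (Carol): manager_id=NULL -> NULL
  - employee 2 (Chris): manager_id=NULL -> NULL
  - employee 3 (Xander): manager_id=1 -> Carol
  - employee 4 (Olivia): manager_id=2 -> Chris

SQL:
SELECT a.name, b.name AS department, c.name AS manager
FROM employees a
LEFT JOIN departments b ON a.dept_id = b.id
LEFT JOIN employees c ON a.manager_id = c.id

Result:
name   | department | manager
-------+------------+--------
Carol  | Support    | NULL   
Chris  | Legal      | NULL   
Xander | NULL       | Carol  
Olivia | NULL       | Chris  


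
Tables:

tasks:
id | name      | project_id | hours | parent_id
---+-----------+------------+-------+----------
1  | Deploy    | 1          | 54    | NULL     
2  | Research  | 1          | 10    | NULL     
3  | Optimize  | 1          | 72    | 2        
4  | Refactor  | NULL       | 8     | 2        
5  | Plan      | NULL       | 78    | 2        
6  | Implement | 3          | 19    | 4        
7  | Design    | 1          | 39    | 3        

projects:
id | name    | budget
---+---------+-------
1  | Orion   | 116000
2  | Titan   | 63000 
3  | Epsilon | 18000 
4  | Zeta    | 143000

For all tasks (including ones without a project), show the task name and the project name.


LEFT JOIN keeps every row from tasks (the left table); where project_id has no match in projects, the project columns become NULL. Walk through each task:
  - task 1 (Deploy): project_id=1 -> matches Orion
  - task 2 (Research): project_id=1 -> matches Orion
  - task 3 (Optimize): project_id=1 -> matches Orion
  - task 4 (Refactor): project_id=NULL, no match -> kept with NULL
  - task 5 (Plan): project_id=NULL, no match -> kept with NULL
  - task 6 (Implement): project_id=3 -> matches Epsilon
  - task 7 (Design): project_id=1 -> matches Orion
All 7 rows appear; 2 have NULL project.

SQL:
SELECT a.name, b.name AS project
FROM tasks a
LEFT JOIN projects b ON a.project_id = b.id

Result:
name      | project
----------+--------
Deploy    | Orion  
Research  | Orion  
Optimize  | Orion  
Refactor  | NULL   
Plan      | NULL   
Implement | Epsilon
Design    | Orion  


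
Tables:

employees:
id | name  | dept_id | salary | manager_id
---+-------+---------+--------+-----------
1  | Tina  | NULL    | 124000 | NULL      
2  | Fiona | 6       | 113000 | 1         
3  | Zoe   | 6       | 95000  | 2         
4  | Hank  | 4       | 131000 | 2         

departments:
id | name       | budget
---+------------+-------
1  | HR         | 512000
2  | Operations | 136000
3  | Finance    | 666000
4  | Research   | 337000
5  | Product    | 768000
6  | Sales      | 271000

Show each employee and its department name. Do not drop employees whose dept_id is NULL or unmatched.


LEFT JOIN keeps every row from employees (the left table); where dept_id has no match in departments, the department columns become NULL. Walk through each employee:
  - employee 1 (Tina): dept_id=NULL, no match -> kept with NULL
  - employee 2 (Fiona): dept_id=6 -> matches Sales
  - employee 3 (Zoe): dept_id=6 -> matches Sales
  - employee 4 (Hank): dept_id=4 -> matches Research
All 4 rows appear; 1 has NULL department.

SQL:
SELECT a.name, b.name AS department
FROM employees a
LEFT JOIN departments b ON a.dept_id = b.id

Result:
name  | department
------+-----------
Tina  | NULL      
Fiona | Sales     
Zoe   | Sales     
Hank  | Research  


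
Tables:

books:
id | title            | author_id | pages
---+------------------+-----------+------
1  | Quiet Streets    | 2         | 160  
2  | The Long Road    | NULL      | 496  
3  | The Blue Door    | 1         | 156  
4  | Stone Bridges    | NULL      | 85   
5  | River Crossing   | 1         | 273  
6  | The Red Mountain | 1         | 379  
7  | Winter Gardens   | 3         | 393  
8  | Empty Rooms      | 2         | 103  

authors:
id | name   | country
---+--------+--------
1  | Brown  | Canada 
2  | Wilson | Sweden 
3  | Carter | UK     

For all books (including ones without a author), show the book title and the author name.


LEFT JOIN keeps every row from books (the left table); where author_id has no match in authors, the author columns become NULL. Walk through each book:
  - book 1 (Quiet Streets): author_id=2 -> matches Wilson
  - book 2 (The Long Road): author_id=NULL, no match -> kept with NULL
  - book 3 (The Blue Door): author_id=1 -> matches Brown
  - book 4 (Stone Bridges): author_id=NULL, no match -> kept with NULL
  - book 5 (River Crossing): author_id=1 -> matches Brown
  - book 6 (The Red Mountain): author_id=1 -> matches Brown
  - book 7 (Winter Gardens): author_id=3 -> matches Carter
  - book 8 (Empty Rooms): author_id=2 -> matches Wilson
All 8 rows appear; 2 have NULL author.

SQL:
SELECT a.title, b.name AS author
FROM books a
LEFT JOIN authors b ON a.author_id = b.id

Result:
title            | author
-----------------+-------
Quiet Streets    | Wilson
The Long Road    | NULL  
The Blue Door    | Brown 
Stone Bridges    | NULL  
River Crossing   | Brown 
The Red Mountain | Brown 
Winter Gardens   | Carter
Empty Rooms      | Wilson


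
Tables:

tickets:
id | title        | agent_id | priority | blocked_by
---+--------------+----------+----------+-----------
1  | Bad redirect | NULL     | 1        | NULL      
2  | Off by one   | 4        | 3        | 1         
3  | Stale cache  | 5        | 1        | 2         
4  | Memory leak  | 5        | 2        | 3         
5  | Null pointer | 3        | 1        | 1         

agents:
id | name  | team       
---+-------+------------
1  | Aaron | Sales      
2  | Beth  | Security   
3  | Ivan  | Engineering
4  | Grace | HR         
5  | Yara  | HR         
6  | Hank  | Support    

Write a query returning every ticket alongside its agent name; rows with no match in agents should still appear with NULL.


LEFT JOIN keeps every row from tickets (the left table); where agent_id has no match in agents, the agent columns become NULL. Walk through each ticket:
  - ticket 1 (Bad redirect): agent_id=NULL, no match -> kept with NULL
  - ticket 2 (Off by one): agent_id=4 -> matches Grace
  - ticket 3 (Stale cache): agent_id=5 -> matches Yara
  - ticket 4 (Memory leak): agent_id=5 -> matches Yara
  - ticket 5 (Null pointer): agent_id=3 -> matches Ivan
All 5 rows appear; 1 has NULL agent.

SQL:
SELECT a.title, b.name AS agent
FROM tickets a
LEFT JOIN agents b ON a.agent_id = b.id

Result:
title        | agent
-------------+------
Bad redirect | NULL 
Off by one   | Grace
Stale cache  | Yara 
Memory leak  | Yara 
Null pointer | Ivan 


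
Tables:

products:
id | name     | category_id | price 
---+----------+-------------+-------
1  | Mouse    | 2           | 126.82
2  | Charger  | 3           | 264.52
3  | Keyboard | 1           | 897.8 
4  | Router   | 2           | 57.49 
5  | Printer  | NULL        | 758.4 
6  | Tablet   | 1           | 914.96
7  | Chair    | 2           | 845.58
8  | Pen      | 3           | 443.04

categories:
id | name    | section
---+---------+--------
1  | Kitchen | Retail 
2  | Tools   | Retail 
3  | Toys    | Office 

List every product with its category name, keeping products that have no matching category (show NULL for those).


LEFT JOIN keeps every row from products (the left table); where category_id has no match in categories, the category columns become NULL. Walk through each product:
  - product 1 (Mouse): category_id=2 -> matches Tools
  - product 2 (Charger): category_id=3 -> matches Toys
  - product 3 (Keyboard): category_id=1 -> matches Kitchen
  - product 4 (Router): category_id=2 -> matches Tools
  - product 5 (Printer): category_id=NULL, no match -> kept with NULL
  - product 6 (Tablet): category_id=1 -> matches Kitchen
  - product 7 (Chair): category_id=2 -> matches Tools
  - product 8 (Pen): category_id=3 -> matches Toys
All 8 rows appear; 1 has NULL category.

SQL:
SELECT a.name, b.name AS category
FROM products a
LEFT JOIN categories b ON a.category_id = b.id

Result:
name     | category
---------+---------
Mouse    | Tools   
Charger  | Toys    
Keyboard | Kitchen 
Router   | Tools   
Printer  | NULL    
Tablet   | Kitchen 
Chair    | Tools   
Pen      | Toys    


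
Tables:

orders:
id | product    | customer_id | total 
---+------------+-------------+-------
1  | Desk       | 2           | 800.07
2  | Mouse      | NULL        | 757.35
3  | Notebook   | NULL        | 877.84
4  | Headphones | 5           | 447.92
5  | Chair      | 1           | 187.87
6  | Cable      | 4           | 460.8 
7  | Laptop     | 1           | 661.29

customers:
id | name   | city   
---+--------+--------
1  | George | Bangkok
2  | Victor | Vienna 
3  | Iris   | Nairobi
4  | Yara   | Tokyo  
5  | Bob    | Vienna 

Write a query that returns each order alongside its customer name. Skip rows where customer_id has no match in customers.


INNER JOIN keeps only orders rows whose customer_id matches an id in customers. Walk through each order:
  - order 1 (Desk): customer_id=2 -> matches Victor
  - order 2 (Mouse): customer_id=NULL, no match -> dropped
  - order 3 (Notebook): customer_id=NULL, no match -> dropped
  - order 4 (Headphones): customer_id=5 -> matches Bob
  - order 5 (Chair): customer_id=1 -> matches George
  - order 6 (Cable): customer_id=4 -> matches Yara
  - order 7 (Laptop): customer_id=1 -> matches George
So 2 of 7 rows are dropped.

SQL:
SELECT a.product, b.name AS customer
FROM orders a
INNER JOIN customers b ON a.customer_id = b.id

Result:
product    | customer
-----------+---------
Desk       | Victor  
Headphones | Bob     
Chair      | George  
Cable      | Yara    
Laptop     | George  


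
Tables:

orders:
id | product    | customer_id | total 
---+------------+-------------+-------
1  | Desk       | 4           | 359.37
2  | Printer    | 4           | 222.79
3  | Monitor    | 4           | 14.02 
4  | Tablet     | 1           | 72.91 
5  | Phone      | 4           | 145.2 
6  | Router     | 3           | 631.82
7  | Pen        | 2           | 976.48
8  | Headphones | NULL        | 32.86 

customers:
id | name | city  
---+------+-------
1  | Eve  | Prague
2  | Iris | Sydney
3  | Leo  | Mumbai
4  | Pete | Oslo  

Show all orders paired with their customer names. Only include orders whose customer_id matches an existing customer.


INNER JOIN keeps only orders rows whose customer_id matches an id in customers. Walk through each order:
  - order 1 (Desk): customer_id=4 -> matches Pete
  - order 2 (Printer): customer_id=4 -> matches Pete
  - order 3 (Monitor): customer_id=4 -> matches Pete
  - order 4 (Tablet): customer_id=1 -> matches Eve
  - order 5 (Phone): customer_id=4 -> matches Pete
  - order 6 (Router): customer_id=3 -> matches Leo
  - order 7 (Pen): customer_id=2 -> matches Iris
  - order 8 (Headphones): customer_id=NULL, no match -> dropped
So 1 of 8 rows is dropped.

SQL:
SELECT a.product, b.name AS customer
FROM orders a
INNER JOIN customers b ON a.customer_id = b.id

Result:
product | customer
--------+---------
Desk    | Pete    
Printer | Pete    
Monitor | Pete    
Tablet  | Eve     
Phone   | Pete    
Router  | Leo     
Pen     | Iris    


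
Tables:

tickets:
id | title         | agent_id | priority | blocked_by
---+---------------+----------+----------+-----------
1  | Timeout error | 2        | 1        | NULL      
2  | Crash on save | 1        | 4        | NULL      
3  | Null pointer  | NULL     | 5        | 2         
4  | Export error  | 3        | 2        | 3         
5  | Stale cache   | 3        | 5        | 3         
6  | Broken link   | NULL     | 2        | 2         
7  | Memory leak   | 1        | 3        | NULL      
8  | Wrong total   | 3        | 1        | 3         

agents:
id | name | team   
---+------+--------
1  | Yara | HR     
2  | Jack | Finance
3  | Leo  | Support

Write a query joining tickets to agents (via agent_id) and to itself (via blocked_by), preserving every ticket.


Two LEFT JOINs from the same base table tickets: one to agents via agent_id, one to tickets itself via blocked_by. Both are LEFT so every ticket is preserved.
Match against agents:
  - ticket 1 (Timeout error): agent_id=2 -> matches Jack
  - ticket 2 (Crash on save): agent_id=1 -> matches Yara
  - ticket 3 (Null pointer): agent_id=NULL, no match -> kept with NULL
  - ticket 4 (Export error): agent_id=3 -> matches Leo
  - ticket 5 (Stale cache): agent_id=3 -> matches Leo
  - ticket 6 (Broken link): agent_id=NULL, no match -> kept with NULL
  - ticket 7 (Memory leak): agent_id=1 -> matches Yara
  - ticket 8 (Wrong total): agent_id=3 -> matches Leo
Match against tickets (self):
  - ticket 1 (Timeout error): blocked_by=NULL -> NULL
  - ticket 2 (Crash on save): blocked_by=NULL -> NULL
  - ticket 3 (Null pointer): blocked_by=2 -> Crash on save
  - ticket 4 (Export error): blocked_by=3 -> Null pointer
  - ticket 5 (Stale cache): blocked_by=3 -> Null pointer
  - ticket 6 (Broken link): blocked_by=2 -> Crash on save
  - ticket 7 (Memory leak): blocked_by=NULL -> NULL
  - ticket 8 (Wrong total): blocked_by=3 -> Null pointer

SQL:
SELECT a.title, b.name AS agent, c.title AS blocked_by
FROM tickets a
LEFT JOIN agents b ON a.agent_id = b.id
LEFT JOIN tickets c ON a.blocked_by = c.id

Result:
title         | agent | blocked_by   
--------------+-------+--------------
Timeout error | Jack  | NULL         
Crash on save | Yara  | NULL         
Null pointer  | NULL  | Crash on save
Export error  | Leo   | Null pointer 
Stale cache   | Leo   | Null pointer 
Broken link   | NULL  | Crash on save
Memory leak   | Yara  | NULL         
Wrong total   | Leo   | Null pointer 


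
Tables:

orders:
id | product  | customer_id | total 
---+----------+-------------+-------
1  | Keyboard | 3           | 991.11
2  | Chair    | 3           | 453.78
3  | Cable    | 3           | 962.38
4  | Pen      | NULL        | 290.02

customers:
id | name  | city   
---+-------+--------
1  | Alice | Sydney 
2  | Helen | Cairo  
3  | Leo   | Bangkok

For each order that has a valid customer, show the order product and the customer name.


INNER JOIN keeps only orders rows whose customer_id matches an id in customers. Walk through each order:
  - order 1 (Keyboard): customer_id=3 -> matches Leo
  - order 2 (Chair): customer_id=3 -> matches Leo
  - order 3 (Cable): customer_id=3 -> matches Leo
  - order 4 (Pen): customer_id=NULL, no match -> dropped
So 1 of 4 rows is dropped.

SQL:
SELECT a.product, b.name AS customer
FROM orders a
INNER JOIN customers b ON a.customer_id = b.id

Result:
product  | customer
---------+---------
Keyboard | Leo     
Chair    | Leo     
Cable    | Leo     


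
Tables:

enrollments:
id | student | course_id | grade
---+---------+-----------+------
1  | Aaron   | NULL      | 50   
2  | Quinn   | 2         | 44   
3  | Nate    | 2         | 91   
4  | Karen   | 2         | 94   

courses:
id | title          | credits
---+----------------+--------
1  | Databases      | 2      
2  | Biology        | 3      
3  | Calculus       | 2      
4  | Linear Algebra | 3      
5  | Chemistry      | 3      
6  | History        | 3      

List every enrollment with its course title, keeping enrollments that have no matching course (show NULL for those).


LEFT JOIN keeps every row from enrollments (the left table); where course_id has no match in courses, the course columns become NULL. Walk through each enrollment:
  - enrollment 1 (Aaron): course_id=NULL, no match -> kept with NULL
  - enrollment 2 (Quinn): course_id=2 -> matches Biology
  - enrollment 3 (Nate): course_id=2 -> matches Biology
  - enrollment 4 (Karen): course_id=2 -> matches Biology
All 4 rows appear; 1 has NULL course.

SQL:
SELECT a.student, b.title AS course
FROM enrollments a
LEFT JOIN courses b ON a.course_id = b.id

Result:
student | course 
--------+--------
Aaron   | NULL   
Quinn   | Biology
Nate    | Biology
Karen   | Biology


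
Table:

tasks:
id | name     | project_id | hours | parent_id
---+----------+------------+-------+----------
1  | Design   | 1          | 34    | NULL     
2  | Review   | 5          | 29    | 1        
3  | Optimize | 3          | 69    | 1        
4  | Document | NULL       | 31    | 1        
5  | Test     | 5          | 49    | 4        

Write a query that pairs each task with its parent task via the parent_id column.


This is a self-join: tasks is joined to a second copy of itself, matching each row's parent_id to another row's id. Use LEFT JOIN so rows with parent_id=NULL are kept.
  - task 1 (Design): parent_id=NULL -> NULL
  - task 2 (Review): parent_id=1 -> Design
  - task 3 (Optimize): parent_id=1 -> Design
  - task 4 (Document): parent_id=1 -> Design
  - task 5 (Test): parent_id=4 -> Document

SQL:
SELECT a.name AS item, b.name AS parent
FROM tasks a
LEFT JOIN tasks b ON a.parent_id = b.id

Result:
item     | parent  
---------+---------
Design   | NULL    
Review   | Design  
Optimize | Design  
Document | Design  
Test     | Document


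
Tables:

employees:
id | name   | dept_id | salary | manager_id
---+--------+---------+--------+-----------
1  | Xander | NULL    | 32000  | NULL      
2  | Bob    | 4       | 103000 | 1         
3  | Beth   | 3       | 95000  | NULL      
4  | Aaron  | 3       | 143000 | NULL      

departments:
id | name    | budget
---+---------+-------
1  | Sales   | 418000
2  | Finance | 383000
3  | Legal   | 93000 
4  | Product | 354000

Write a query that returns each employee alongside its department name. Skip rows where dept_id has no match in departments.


INNER JOIN keeps only employees rows whose dept_id matches an id in departments. Walk through each employee:
  - employee 1 (Xander): dept_id=NULL, no match -> dropped
  - employee 2 (Bob): dept_id=4 -> matches Product
  - employee 3 (Beth): dept_id=3 -> matches Legal
  - employee 4 (Aaron): dept_id=3 -> matches Legal
So 1 of 4 rows is dropped.

SQL:
SELECT a.name, b.name AS department
FROM employees a
INNER JOIN departments b ON a.dept_id = b.id

Result:
name  | department
------+-----------
Bob   | Product   
Beth  | Legal     
Aaron | Legal     


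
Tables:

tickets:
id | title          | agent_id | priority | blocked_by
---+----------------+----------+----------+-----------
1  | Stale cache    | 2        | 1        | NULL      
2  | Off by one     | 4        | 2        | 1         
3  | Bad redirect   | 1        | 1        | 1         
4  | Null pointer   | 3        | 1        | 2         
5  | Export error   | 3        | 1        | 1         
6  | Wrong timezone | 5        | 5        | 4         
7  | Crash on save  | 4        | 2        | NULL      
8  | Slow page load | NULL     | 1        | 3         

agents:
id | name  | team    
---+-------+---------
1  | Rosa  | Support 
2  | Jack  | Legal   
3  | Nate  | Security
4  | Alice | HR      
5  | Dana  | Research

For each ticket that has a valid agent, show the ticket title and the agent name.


INNER JOIN keeps only tickets rows whose agent_id matches an id in agents. Walk through each ticket:
  - ticket 1 (Stale cache): agent_id=2 -> matches Jack
  - ticket 2 (Off by one): agent_id=4 -> matches Alice
  - ticket 3 (Bad redirect): agent_id=1 -> matches Rosa
  - ticket 4 (Null pointer): agent_id=3 -> matches Nate
  - ticket 5 (Export error): agent_id=3 -> matches Nate
  - ticket 6 (Wrong timezone): agent_id=5 -> matches Dana
  - ticket 7 (Crash on save): agent_id=4 -> matches Alice
  - ticket 8 (Slow page load): agent_id=NULL, no match -> dropped
So 1 of 8 rows is dropped.

SQL:
SELECT a.title, b.name AS agent
FROM tickets a
INNER JOIN agents b ON a.agent_id = b.id

Result:
title          | agent
---------------+------
Stale cache    | Jack 
Off by one     | Alice
Bad redirect   | Rosa 
Null pointer   | Nate 
Export error   | Nate 
Wrong timezone | Dana 
Crash on save  | Alice


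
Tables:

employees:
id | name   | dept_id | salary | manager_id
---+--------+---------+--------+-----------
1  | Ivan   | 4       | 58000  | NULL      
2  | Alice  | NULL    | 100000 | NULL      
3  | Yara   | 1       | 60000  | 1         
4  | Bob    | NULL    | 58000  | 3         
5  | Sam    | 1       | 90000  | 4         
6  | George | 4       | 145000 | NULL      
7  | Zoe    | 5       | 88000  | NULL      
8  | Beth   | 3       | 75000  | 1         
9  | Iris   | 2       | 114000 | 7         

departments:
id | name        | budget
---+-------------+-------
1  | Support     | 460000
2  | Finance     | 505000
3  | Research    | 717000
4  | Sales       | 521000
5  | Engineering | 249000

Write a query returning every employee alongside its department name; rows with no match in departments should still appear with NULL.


LEFT JOIN keeps every row from employees (the left table); where dept_id has no match in departments, the department columns become NULL. Walk through each employee:
  - employee 1 (Ivan): dept_id=4 -> matches Sales
  - employee 2 (Alice): dept_id=NULL, no match -> kept with NULL
  - employee 3 (Yara): dept_id=1 -> matches Support
  - employee 4 (Bob): dept_id=NULL, no match -> kept with NULL
  - employee 5 (Sam): dept_id=1 -> matches Support
  - employee 6 (George): dept_id=4 -> matches Sales
  - employee 7 (Zoe): dept_id=5 -> matches Engineering
  - employee 8 (Beth): dept_id=3 -> matches Research
  - employee 9 (Iris): dept_id=2 -> matches Finance
All 9 rows appear; 2 have NULL department.

SQL:
SELECT a.name, b.name AS department
FROM employees a
LEFT JOIN departments b ON a.dept_id = b.id

Result:
name   | department 
-------+------------
Ivan   | Sales      
Alice  | NULL       
Yara   | Support    
Bob    | NULL       
Sam    | Support    
George | Sales      
Zoe    | Engineering
Beth   | Research   
Iris   | Finance    


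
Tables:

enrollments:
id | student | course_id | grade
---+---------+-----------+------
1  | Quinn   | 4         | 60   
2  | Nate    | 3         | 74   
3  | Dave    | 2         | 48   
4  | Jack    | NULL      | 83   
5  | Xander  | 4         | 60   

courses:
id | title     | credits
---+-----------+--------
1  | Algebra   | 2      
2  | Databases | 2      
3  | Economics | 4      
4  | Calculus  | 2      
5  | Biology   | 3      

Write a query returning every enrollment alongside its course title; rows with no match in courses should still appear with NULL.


LEFT JOIN keeps every row from enrollments (the left table); where course_id has no match in courses, the course columns become NULL. Walk through each enrollment:
  - enrollment 1 (Quinn): course_id=4 -> matches Calculus
  - enrollment 2 (Nate): course_id=3 -> matches Economics
  - enrollment 3 (Dave): course_id=2 -> matches Databases
  - enrollment 4 (Jack): course_id=NULL, no match -> kept with NULL
  - enrollment 5 (Xander): course_id=4 -> matches Calculus
All 5 rows appear; 1 has NULL course.

SQL:
SELECT a.student, b.title AS course
FROM enrollments a
LEFT JOIN courses b ON a.course_id = b.id

Result:
student | course   
--------+----------
Quinn   | Calculus 
Nate    | Economics
Dave    | Databases
Jack    | NULL     
Xander  | Calculus 


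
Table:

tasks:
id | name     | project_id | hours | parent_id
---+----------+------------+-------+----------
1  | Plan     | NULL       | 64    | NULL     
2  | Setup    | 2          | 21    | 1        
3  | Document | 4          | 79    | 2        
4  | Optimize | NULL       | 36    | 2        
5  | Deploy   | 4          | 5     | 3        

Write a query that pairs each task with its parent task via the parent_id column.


This is a self-join: tasks is joined to a second copy of itself, matching each row's parent_id to another row's id. Use LEFT JOIN so rows with parent_id=NULL are kept.
  - task 1 (Plan): parent_id=NULL -> NULL
  - task 2 (Setup): parent_id=1 -> Plan
  - task 3 (Document): parent_id=2 -> Setup
  - task 4 (Optimize): parent_id=2 -> Setup
  - task 5 (Deploy): parent_id=3 -> Document

SQL:
SELECT a.name AS item, b.name AS parent
FROM tasks a
LEFT JOIN tasks b ON a.parent_id = b.id

Result:
item     | parent  
---------+---------
Plan     | NULL    
Setup    | Plan    
Document | Setup   
Optimize | Setup   
Deploy   | Document
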